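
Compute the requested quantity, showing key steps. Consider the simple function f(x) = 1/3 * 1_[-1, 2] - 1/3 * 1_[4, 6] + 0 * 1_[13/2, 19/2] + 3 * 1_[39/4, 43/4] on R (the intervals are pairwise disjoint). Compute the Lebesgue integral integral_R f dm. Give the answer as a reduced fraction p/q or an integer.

For a simple function f = sum_i c_i * 1_{A_i} with disjoint A_i,
  integral f dm = sum_i c_i * m(A_i).
Lengths of the A_i:
  m(A_1) = 2 - (-1) = 3.
  m(A_2) = 6 - 4 = 2.
  m(A_3) = 19/2 - 13/2 = 3.
  m(A_4) = 43/4 - 39/4 = 1.
Contributions c_i * m(A_i):
  (1/3) * (3) = 1.
  (-1/3) * (2) = -2/3.
  (0) * (3) = 0.
  (3) * (1) = 3.
Total: 1 - 2/3 + 0 + 3 = 10/3.

10/3


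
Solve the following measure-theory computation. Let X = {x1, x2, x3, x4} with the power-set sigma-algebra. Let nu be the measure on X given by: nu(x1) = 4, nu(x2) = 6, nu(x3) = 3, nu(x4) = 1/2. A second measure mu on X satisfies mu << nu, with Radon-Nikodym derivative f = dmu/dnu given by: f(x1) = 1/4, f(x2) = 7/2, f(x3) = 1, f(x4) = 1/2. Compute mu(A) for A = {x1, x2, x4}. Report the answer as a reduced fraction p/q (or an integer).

By the defining property of the Radon-Nikodym derivative, for every measurable set A,
  mu(A) = integral_A f dnu.
Since nu is a discrete measure concentrated on the atoms of X, the integral over A reduces to the sum
  mu(A) = sum_{x in A} f(x) * nu({x}).
Computing each term:
  x1: f(x1) * nu(x1) = 1/4 * 4 = 1.
  x2: f(x2) * nu(x2) = 7/2 * 6 = 21.
  x4: f(x4) * nu(x4) = 1/2 * 1/2 = 1/4.
Summing: mu(A) = 1 + 21 + 1/4 = 89/4.

89/4


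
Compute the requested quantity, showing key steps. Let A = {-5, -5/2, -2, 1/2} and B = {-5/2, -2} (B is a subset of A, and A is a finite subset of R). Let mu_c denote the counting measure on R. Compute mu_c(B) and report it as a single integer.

Counting measure assigns mu_c(E) = |E| (number of elements) when E is finite.
B has 2 element(s), so mu_c(B) = 2.

2


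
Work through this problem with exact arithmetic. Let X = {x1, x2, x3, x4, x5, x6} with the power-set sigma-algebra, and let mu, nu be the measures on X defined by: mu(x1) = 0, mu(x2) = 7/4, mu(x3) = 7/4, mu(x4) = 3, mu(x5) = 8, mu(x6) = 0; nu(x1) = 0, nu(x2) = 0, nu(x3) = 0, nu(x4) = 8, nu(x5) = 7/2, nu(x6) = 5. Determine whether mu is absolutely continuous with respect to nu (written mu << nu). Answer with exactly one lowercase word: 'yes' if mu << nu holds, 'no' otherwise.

mu << nu means: every nu-null measurable set is also mu-null; equivalently, for every atom x, if nu({x}) = 0 then mu({x}) = 0.
Checking each atom:
  x1: nu = 0, mu = 0 -> consistent with mu << nu.
  x2: nu = 0, mu = 7/4 > 0 -> violates mu << nu.
  x3: nu = 0, mu = 7/4 > 0 -> violates mu << nu.
  x4: nu = 8 > 0 -> no constraint.
  x5: nu = 7/2 > 0 -> no constraint.
  x6: nu = 5 > 0 -> no constraint.
The atom(s) x2, x3 violate the condition (nu = 0 but mu > 0). Therefore mu is NOT absolutely continuous w.r.t. nu.

no


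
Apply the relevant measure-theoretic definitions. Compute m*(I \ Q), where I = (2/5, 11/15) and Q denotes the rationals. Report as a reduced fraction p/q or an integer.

The interval I = (2/5, 11/15) has m(I) = 11/15 - 2/5 = 1/3 (endpoints are measure-zero, so open/closed/half-open agree). Write I = (I cap Q) u (I \ Q). The rationals in I are countable, so m*(I cap Q) = 0 (cover each rational by intervals whose total length is arbitrarily small). By countable subadditivity m*(I) <= m*(I cap Q) + m*(I \ Q), hence m*(I \ Q) >= m(I) = 1/3. The reverse inequality m*(I \ Q) <= m*(I) = 1/3 is trivial since (I \ Q) is a subset of I. Therefore m*(I \ Q) = 1/3.

1/3


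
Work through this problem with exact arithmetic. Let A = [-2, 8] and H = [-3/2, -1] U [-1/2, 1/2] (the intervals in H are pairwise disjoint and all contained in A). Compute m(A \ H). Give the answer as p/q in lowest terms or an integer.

The ambient interval has length m(A) = 8 - (-2) = 10.
Since the holes are disjoint and sit inside A, by finite additivity
  m(H) = sum_i (b_i - a_i), and m(A \ H) = m(A) - m(H).
Computing the hole measures:
  m(H_1) = -1 - (-3/2) = 1/2.
  m(H_2) = 1/2 - (-1/2) = 1.
Summed: m(H) = 1/2 + 1 = 3/2.
So m(A \ H) = 10 - 3/2 = 17/2.

17/2


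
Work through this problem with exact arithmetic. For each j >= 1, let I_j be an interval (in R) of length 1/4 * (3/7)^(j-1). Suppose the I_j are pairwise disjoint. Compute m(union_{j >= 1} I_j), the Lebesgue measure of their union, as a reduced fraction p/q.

By countable additivity of the Lebesgue measure on pairwise disjoint measurable sets,
  m(union_{j >= 1} I_j) = sum_{j >= 1} m(I_j) = sum_{j >= 1} a * r^(j-1),
  with a = 1/4 and r = 3/7.
Since 0 < r = 3/7 < 1, the geometric series converges:
  sum_{j >= 1} a * r^(j-1) = a / (1 - r).
  = 1/4 / (1 - 3/7)
  = 1/4 / (4/7)
  = 7/16.

7/16


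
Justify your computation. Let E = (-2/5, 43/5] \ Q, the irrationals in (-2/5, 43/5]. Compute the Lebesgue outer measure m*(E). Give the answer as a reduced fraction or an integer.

The interval I = (-2/5, 43/5] has m(I) = 43/5 - (-2/5) = 9 (endpoints are measure-zero, so open/closed/half-open agree). Write I = (I cap Q) u (I \ Q). The rationals in I are countable, so m*(I cap Q) = 0 (cover each rational by intervals whose total length is arbitrarily small). By countable subadditivity m*(I) <= m*(I cap Q) + m*(I \ Q), hence m*(I \ Q) >= m(I) = 9. The reverse inequality m*(I \ Q) <= m*(I) = 9 is trivial since (I \ Q) is a subset of I. Therefore m*(I \ Q) = 9.

9


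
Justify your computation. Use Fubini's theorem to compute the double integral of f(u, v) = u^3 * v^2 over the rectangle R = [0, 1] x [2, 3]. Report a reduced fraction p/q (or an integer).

f(u, v) is a tensor product of a function of u and a function of v, and both factors are bounded continuous (hence Lebesgue integrable) on the rectangle, so Fubini's theorem applies:
  integral_R f d(m x m) = (integral_a1^b1 u^3 du) * (integral_a2^b2 v^2 dv).
Inner integral in u: integral_{0}^{1} u^3 du = (1^4 - 0^4)/4
  = 1/4.
Inner integral in v: integral_{2}^{3} v^2 dv = (3^3 - 2^3)/3
  = 19/3.
Product: (1/4) * (19/3) = 19/12.

19/12


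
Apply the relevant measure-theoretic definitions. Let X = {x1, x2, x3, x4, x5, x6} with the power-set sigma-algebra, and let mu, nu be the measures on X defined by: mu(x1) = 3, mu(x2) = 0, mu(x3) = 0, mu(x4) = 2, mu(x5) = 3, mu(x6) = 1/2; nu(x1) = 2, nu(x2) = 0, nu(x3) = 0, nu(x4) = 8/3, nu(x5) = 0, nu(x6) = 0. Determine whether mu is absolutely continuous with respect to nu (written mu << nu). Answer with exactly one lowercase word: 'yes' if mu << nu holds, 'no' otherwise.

mu << nu means: every nu-null measurable set is also mu-null; equivalently, for every atom x, if nu({x}) = 0 then mu({x}) = 0.
Checking each atom:
  x1: nu = 2 > 0 -> no constraint.
  x2: nu = 0, mu = 0 -> consistent with mu << nu.
  x3: nu = 0, mu = 0 -> consistent with mu << nu.
  x4: nu = 8/3 > 0 -> no constraint.
  x5: nu = 0, mu = 3 > 0 -> violates mu << nu.
  x6: nu = 0, mu = 1/2 > 0 -> violates mu << nu.
The atom(s) x5, x6 violate the condition (nu = 0 but mu > 0). Therefore mu is NOT absolutely continuous w.r.t. nu.

no


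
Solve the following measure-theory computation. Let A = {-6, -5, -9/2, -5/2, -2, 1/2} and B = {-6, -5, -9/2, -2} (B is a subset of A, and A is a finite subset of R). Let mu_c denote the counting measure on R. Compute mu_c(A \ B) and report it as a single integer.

Counting measure assigns mu_c(E) = |E| (number of elements) when E is finite. For B subset A, A \ B is the set of elements of A not in B, so |A \ B| = |A| - |B|.
|A| = 6, |B| = 4, so mu_c(A \ B) = 6 - 4 = 2.

2


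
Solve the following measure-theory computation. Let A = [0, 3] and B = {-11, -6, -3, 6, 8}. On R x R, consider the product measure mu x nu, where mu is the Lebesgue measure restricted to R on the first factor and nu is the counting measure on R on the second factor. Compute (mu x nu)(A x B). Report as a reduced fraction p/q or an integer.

For a measurable rectangle A x B, the product measure satisfies
  (mu x nu)(A x B) = mu(A) * nu(B).
  mu(A) = 3.
  nu(B) = 5.
  (mu x nu)(A x B) = 3 * 5 = 15.

15


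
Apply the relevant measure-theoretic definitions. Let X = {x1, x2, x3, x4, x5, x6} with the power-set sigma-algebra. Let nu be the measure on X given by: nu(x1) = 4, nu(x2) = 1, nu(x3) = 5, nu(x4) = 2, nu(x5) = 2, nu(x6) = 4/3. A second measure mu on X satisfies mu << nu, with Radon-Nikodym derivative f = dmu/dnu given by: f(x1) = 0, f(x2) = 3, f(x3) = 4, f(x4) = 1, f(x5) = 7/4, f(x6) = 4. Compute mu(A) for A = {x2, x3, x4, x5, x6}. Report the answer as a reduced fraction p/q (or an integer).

By the defining property of the Radon-Nikodym derivative, for every measurable set A,
  mu(A) = integral_A f dnu.
Since nu is a discrete measure concentrated on the atoms of X, the integral over A reduces to the sum
  mu(A) = sum_{x in A} f(x) * nu({x}).
Computing each term:
  x2: f(x2) * nu(x2) = 3 * 1 = 3.
  x3: f(x3) * nu(x3) = 4 * 5 = 20.
  x4: f(x4) * nu(x4) = 1 * 2 = 2.
  x5: f(x5) * nu(x5) = 7/4 * 2 = 7/2.
  x6: f(x6) * nu(x6) = 4 * 4/3 = 16/3.
Summing: mu(A) = 3 + 20 + 2 + 7/2 + 16/3 = 203/6.

203/6


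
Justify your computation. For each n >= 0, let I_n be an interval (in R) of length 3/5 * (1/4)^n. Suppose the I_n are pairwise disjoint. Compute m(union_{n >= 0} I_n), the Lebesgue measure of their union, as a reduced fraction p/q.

By countable additivity of the Lebesgue measure on pairwise disjoint measurable sets,
  m(union_{n >= 0} I_n) = sum_{n >= 0} m(I_n) = sum_{n >= 0} a * r^n,
  with a = 3/5 and r = 1/4.
Since 0 < r = 1/4 < 1, the geometric series converges:
  sum_{n >= 0} a * r^n = a / (1 - r).
  = 3/5 / (1 - 1/4)
  = 3/5 / (3/4)
  = 4/5.

4/5


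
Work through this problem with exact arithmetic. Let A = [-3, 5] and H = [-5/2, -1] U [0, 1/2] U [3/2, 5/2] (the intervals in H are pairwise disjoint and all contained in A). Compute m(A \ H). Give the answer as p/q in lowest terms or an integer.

The ambient interval has length m(A) = 5 - (-3) = 8.
Since the holes are disjoint and sit inside A, by finite additivity
  m(H) = sum_i (b_i - a_i), and m(A \ H) = m(A) - m(H).
Computing the hole measures:
  m(H_1) = -1 - (-5/2) = 3/2.
  m(H_2) = 1/2 - 0 = 1/2.
  m(H_3) = 5/2 - 3/2 = 1.
Summed: m(H) = 3/2 + 1/2 + 1 = 3.
So m(A \ H) = 8 - 3 = 5.

5


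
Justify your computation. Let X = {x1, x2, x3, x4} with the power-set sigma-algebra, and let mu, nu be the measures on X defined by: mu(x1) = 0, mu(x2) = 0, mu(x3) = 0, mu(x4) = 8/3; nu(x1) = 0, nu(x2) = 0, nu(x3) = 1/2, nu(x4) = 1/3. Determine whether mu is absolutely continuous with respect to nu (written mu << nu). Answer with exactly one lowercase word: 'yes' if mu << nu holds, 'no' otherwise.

mu << nu means: every nu-null measurable set is also mu-null; equivalently, for every atom x, if nu({x}) = 0 then mu({x}) = 0.
Checking each atom:
  x1: nu = 0, mu = 0 -> consistent with mu << nu.
  x2: nu = 0, mu = 0 -> consistent with mu << nu.
  x3: nu = 1/2 > 0 -> no constraint.
  x4: nu = 1/3 > 0 -> no constraint.
No atom violates the condition. Therefore mu << nu.

yes


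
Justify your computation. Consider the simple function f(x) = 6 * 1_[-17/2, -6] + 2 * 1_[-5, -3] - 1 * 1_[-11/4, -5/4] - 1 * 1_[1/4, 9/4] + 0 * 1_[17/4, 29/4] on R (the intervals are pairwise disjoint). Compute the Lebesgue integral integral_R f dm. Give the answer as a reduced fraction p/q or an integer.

For a simple function f = sum_i c_i * 1_{A_i} with disjoint A_i,
  integral f dm = sum_i c_i * m(A_i).
Lengths of the A_i:
  m(A_1) = -6 - (-17/2) = 5/2.
  m(A_2) = -3 - (-5) = 2.
  m(A_3) = -5/4 - (-11/4) = 3/2.
  m(A_4) = 9/4 - 1/4 = 2.
  m(A_5) = 29/4 - 17/4 = 3.
Contributions c_i * m(A_i):
  (6) * (5/2) = 15.
  (2) * (2) = 4.
  (-1) * (3/2) = -3/2.
  (-1) * (2) = -2.
  (0) * (3) = 0.
Total: 15 + 4 - 3/2 - 2 + 0 = 31/2.

31/2


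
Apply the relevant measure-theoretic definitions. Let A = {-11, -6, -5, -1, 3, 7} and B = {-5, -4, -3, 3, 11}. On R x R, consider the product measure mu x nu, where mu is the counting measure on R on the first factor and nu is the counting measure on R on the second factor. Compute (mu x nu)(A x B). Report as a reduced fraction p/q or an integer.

For a measurable rectangle A x B, the product measure satisfies
  (mu x nu)(A x B) = mu(A) * nu(B).
  mu(A) = 6.
  nu(B) = 5.
  (mu x nu)(A x B) = 6 * 5 = 30.

30


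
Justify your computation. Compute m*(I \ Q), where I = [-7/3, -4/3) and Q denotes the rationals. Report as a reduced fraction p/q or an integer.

The interval I = [-7/3, -4/3) has m(I) = -4/3 - (-7/3) = 1 (endpoints are measure-zero, so open/closed/half-open agree). Write I = (I cap Q) u (I \ Q). The rationals in I are countable, so m*(I cap Q) = 0 (cover each rational by intervals whose total length is arbitrarily small). By countable subadditivity m*(I) <= m*(I cap Q) + m*(I \ Q), hence m*(I \ Q) >= m(I) = 1. The reverse inequality m*(I \ Q) <= m*(I) = 1 is trivial since (I \ Q) is a subset of I. Therefore m*(I \ Q) = 1.

1


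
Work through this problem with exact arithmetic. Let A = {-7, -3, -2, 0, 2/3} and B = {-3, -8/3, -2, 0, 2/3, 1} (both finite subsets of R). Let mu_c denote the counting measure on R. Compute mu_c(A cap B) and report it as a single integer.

Counting measure on a finite set equals cardinality. mu_c(A cap B) = |A cap B| (elements appearing in both).
Enumerating the elements of A that also lie in B gives 4 element(s).
So mu_c(A cap B) = 4.

4


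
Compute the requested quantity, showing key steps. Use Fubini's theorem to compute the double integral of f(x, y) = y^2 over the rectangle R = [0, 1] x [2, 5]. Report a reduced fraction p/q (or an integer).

f(x, y) is a tensor product of a function of x and a function of y, and both factors are bounded continuous (hence Lebesgue integrable) on the rectangle, so Fubini's theorem applies:
  integral_R f d(m x m) = (integral_a1^b1 1 dx) * (integral_a2^b2 y^2 dy).
Inner integral in x: integral_{0}^{1} 1 dx = (1^1 - 0^1)/1
  = 1.
Inner integral in y: integral_{2}^{5} y^2 dy = (5^3 - 2^3)/3
  = 39.
Product: (1) * (39) = 39.

39


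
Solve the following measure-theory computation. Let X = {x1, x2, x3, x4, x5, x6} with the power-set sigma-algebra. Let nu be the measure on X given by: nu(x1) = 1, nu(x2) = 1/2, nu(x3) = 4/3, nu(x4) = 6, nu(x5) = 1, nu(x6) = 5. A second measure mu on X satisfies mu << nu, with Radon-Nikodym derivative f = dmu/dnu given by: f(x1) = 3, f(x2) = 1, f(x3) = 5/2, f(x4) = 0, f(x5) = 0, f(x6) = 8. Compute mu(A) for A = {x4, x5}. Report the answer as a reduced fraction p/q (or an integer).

By the defining property of the Radon-Nikodym derivative, for every measurable set A,
  mu(A) = integral_A f dnu.
Since nu is a discrete measure concentrated on the atoms of X, the integral over A reduces to the sum
  mu(A) = sum_{x in A} f(x) * nu({x}).
Computing each term:
  x4: f(x4) * nu(x4) = 0 * 6 = 0.
  x5: f(x5) * nu(x5) = 0 * 1 = 0.
Summing: mu(A) = 0 + 0 = 0.

0


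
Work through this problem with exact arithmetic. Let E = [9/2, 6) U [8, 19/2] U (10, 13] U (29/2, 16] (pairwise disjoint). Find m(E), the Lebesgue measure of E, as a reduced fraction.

For pairwise disjoint intervals, m(union_i I_i) = sum_i m(I_i),
and m is invariant under swapping open/closed endpoints (single points have measure 0).
So m(E) = sum_i (b_i - a_i).
  I_1 has length 6 - 9/2 = 3/2.
  I_2 has length 19/2 - 8 = 3/2.
  I_3 has length 13 - 10 = 3.
  I_4 has length 16 - 29/2 = 3/2.
Summing:
  m(E) = 3/2 + 3/2 + 3 + 3/2 = 15/2.

15/2


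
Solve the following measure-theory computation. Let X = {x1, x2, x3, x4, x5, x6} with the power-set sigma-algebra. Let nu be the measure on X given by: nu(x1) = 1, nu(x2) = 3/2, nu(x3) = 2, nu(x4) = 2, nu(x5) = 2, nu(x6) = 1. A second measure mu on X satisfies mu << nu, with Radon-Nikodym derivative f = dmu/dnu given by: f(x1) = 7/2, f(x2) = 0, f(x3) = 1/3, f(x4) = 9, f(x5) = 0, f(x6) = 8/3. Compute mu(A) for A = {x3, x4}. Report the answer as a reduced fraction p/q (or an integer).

By the defining property of the Radon-Nikodym derivative, for every measurable set A,
  mu(A) = integral_A f dnu.
Since nu is a discrete measure concentrated on the atoms of X, the integral over A reduces to the sum
  mu(A) = sum_{x in A} f(x) * nu({x}).
Computing each term:
  x3: f(x3) * nu(x3) = 1/3 * 2 = 2/3.
  x4: f(x4) * nu(x4) = 9 * 2 = 18.
Summing: mu(A) = 2/3 + 18 = 56/3.

56/3


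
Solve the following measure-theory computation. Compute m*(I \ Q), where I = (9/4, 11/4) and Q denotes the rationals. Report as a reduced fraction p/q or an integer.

The interval I = (9/4, 11/4) has m(I) = 11/4 - 9/4 = 1/2 (endpoints are measure-zero, so open/closed/half-open agree). Write I = (I cap Q) u (I \ Q). The rationals in I are countable, so m*(I cap Q) = 0 (cover each rational by intervals whose total length is arbitrarily small). By countable subadditivity m*(I) <= m*(I cap Q) + m*(I \ Q), hence m*(I \ Q) >= m(I) = 1/2. The reverse inequality m*(I \ Q) <= m*(I) = 1/2 is trivial since (I \ Q) is a subset of I. Therefore m*(I \ Q) = 1/2.

1/2


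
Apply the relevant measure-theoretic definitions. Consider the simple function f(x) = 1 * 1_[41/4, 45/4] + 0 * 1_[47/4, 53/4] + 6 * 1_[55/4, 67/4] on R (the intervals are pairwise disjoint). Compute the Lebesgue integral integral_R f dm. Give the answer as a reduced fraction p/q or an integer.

For a simple function f = sum_i c_i * 1_{A_i} with disjoint A_i,
  integral f dm = sum_i c_i * m(A_i).
Lengths of the A_i:
  m(A_1) = 45/4 - 41/4 = 1.
  m(A_2) = 53/4 - 47/4 = 3/2.
  m(A_3) = 67/4 - 55/4 = 3.
Contributions c_i * m(A_i):
  (1) * (1) = 1.
  (0) * (3/2) = 0.
  (6) * (3) = 18.
Total: 1 + 0 + 18 = 19.

19


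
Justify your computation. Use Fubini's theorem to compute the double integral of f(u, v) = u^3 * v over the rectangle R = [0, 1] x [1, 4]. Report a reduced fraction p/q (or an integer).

f(u, v) is a tensor product of a function of u and a function of v, and both factors are bounded continuous (hence Lebesgue integrable) on the rectangle, so Fubini's theorem applies:
  integral_R f d(m x m) = (integral_a1^b1 u^3 du) * (integral_a2^b2 v dv).
Inner integral in u: integral_{0}^{1} u^3 du = (1^4 - 0^4)/4
  = 1/4.
Inner integral in v: integral_{1}^{4} v dv = (4^2 - 1^2)/2
  = 15/2.
Product: (1/4) * (15/2) = 15/8.

15/8


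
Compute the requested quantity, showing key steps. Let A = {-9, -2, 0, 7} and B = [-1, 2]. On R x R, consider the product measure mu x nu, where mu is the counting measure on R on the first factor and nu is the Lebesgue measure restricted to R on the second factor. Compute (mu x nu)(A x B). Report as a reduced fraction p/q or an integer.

For a measurable rectangle A x B, the product measure satisfies
  (mu x nu)(A x B) = mu(A) * nu(B).
  mu(A) = 4.
  nu(B) = 3.
  (mu x nu)(A x B) = 4 * 3 = 12.

12


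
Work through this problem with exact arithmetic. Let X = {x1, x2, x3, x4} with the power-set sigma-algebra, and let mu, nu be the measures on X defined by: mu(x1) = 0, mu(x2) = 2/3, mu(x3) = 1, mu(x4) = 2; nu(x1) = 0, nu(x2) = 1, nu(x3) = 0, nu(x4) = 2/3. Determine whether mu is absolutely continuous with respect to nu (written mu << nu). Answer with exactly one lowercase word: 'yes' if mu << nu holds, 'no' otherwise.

mu << nu means: every nu-null measurable set is also mu-null; equivalently, for every atom x, if nu({x}) = 0 then mu({x}) = 0.
Checking each atom:
  x1: nu = 0, mu = 0 -> consistent with mu << nu.
  x2: nu = 1 > 0 -> no constraint.
  x3: nu = 0, mu = 1 > 0 -> violates mu << nu.
  x4: nu = 2/3 > 0 -> no constraint.
The atom(s) x3 violate the condition (nu = 0 but mu > 0). Therefore mu is NOT absolutely continuous w.r.t. nu.

no


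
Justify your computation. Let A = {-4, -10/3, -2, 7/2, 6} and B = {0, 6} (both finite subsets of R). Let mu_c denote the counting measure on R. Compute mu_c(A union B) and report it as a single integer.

Counting measure on a finite set equals cardinality. By inclusion-exclusion, |A union B| = |A| + |B| - |A cap B|.
|A| = 5, |B| = 2, |A cap B| = 1.
So mu_c(A union B) = 5 + 2 - 1 = 6.

6


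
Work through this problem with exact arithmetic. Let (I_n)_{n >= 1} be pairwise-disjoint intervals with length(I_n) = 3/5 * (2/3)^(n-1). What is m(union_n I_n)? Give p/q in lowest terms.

By countable additivity of the Lebesgue measure on pairwise disjoint measurable sets,
  m(union_{n >= 1} I_n) = sum_{n >= 1} m(I_n) = sum_{n >= 1} a * r^(n-1),
  with a = 3/5 and r = 2/3.
Since 0 < r = 2/3 < 1, the geometric series converges:
  sum_{n >= 1} a * r^(n-1) = a / (1 - r).
  = 3/5 / (1 - 2/3)
  = 3/5 / (1/3)
  = 9/5.

9/5


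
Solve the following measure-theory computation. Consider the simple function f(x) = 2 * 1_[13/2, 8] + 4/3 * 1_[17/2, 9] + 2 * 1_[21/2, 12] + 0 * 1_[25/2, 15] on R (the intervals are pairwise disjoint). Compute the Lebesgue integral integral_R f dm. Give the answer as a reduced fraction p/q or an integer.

For a simple function f = sum_i c_i * 1_{A_i} with disjoint A_i,
  integral f dm = sum_i c_i * m(A_i).
Lengths of the A_i:
  m(A_1) = 8 - 13/2 = 3/2.
  m(A_2) = 9 - 17/2 = 1/2.
  m(A_3) = 12 - 21/2 = 3/2.
  m(A_4) = 15 - 25/2 = 5/2.
Contributions c_i * m(A_i):
  (2) * (3/2) = 3.
  (4/3) * (1/2) = 2/3.
  (2) * (3/2) = 3.
  (0) * (5/2) = 0.
Total: 3 + 2/3 + 3 + 0 = 20/3.

20/3


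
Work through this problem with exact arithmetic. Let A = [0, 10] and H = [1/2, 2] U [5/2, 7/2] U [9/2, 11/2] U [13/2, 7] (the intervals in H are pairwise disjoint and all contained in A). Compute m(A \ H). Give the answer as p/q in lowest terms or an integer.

The ambient interval has length m(A) = 10 - 0 = 10.
Since the holes are disjoint and sit inside A, by finite additivity
  m(H) = sum_i (b_i - a_i), and m(A \ H) = m(A) - m(H).
Computing the hole measures:
  m(H_1) = 2 - 1/2 = 3/2.
  m(H_2) = 7/2 - 5/2 = 1.
  m(H_3) = 11/2 - 9/2 = 1.
  m(H_4) = 7 - 13/2 = 1/2.
Summed: m(H) = 3/2 + 1 + 1 + 1/2 = 4.
So m(A \ H) = 10 - 4 = 6.

6


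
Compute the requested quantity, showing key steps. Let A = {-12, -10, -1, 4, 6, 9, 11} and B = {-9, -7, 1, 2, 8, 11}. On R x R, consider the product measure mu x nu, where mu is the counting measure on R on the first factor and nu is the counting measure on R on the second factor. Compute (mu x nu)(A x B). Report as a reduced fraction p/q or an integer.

For a measurable rectangle A x B, the product measure satisfies
  (mu x nu)(A x B) = mu(A) * nu(B).
  mu(A) = 7.
  nu(B) = 6.
  (mu x nu)(A x B) = 7 * 6 = 42.

42


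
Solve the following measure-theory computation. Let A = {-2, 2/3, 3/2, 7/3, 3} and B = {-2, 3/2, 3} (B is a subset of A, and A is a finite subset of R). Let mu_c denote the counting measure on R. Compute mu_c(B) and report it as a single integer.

Counting measure assigns mu_c(E) = |E| (number of elements) when E is finite.
B has 3 element(s), so mu_c(B) = 3.

3


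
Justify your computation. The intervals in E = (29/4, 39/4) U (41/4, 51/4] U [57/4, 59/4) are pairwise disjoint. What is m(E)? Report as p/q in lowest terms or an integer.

For pairwise disjoint intervals, m(union_i I_i) = sum_i m(I_i),
and m is invariant under swapping open/closed endpoints (single points have measure 0).
So m(E) = sum_i (b_i - a_i).
  I_1 has length 39/4 - 29/4 = 5/2.
  I_2 has length 51/4 - 41/4 = 5/2.
  I_3 has length 59/4 - 57/4 = 1/2.
Summing:
  m(E) = 5/2 + 5/2 + 1/2 = 11/2.

11/2


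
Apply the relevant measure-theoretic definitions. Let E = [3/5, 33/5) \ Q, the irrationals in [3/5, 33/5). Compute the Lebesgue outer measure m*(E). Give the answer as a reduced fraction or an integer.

The interval I = [3/5, 33/5) has m(I) = 33/5 - 3/5 = 6 (endpoints are measure-zero, so open/closed/half-open agree). Write I = (I cap Q) u (I \ Q). The rationals in I are countable, so m*(I cap Q) = 0 (cover each rational by intervals whose total length is arbitrarily small). By countable subadditivity m*(I) <= m*(I cap Q) + m*(I \ Q), hence m*(I \ Q) >= m(I) = 6. The reverse inequality m*(I \ Q) <= m*(I) = 6 is trivial since (I \ Q) is a subset of I. Therefore m*(I \ Q) = 6.

6


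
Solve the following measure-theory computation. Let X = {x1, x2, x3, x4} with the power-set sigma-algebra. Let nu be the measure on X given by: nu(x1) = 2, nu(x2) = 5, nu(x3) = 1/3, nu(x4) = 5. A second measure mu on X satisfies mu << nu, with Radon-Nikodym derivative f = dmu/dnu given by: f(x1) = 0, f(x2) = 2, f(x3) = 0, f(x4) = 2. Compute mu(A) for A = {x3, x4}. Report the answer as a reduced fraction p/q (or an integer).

By the defining property of the Radon-Nikodym derivative, for every measurable set A,
  mu(A) = integral_A f dnu.
Since nu is a discrete measure concentrated on the atoms of X, the integral over A reduces to the sum
  mu(A) = sum_{x in A} f(x) * nu({x}).
Computing each term:
  x3: f(x3) * nu(x3) = 0 * 1/3 = 0.
  x4: f(x4) * nu(x4) = 2 * 5 = 10.
Summing: mu(A) = 0 + 10 = 10.

10


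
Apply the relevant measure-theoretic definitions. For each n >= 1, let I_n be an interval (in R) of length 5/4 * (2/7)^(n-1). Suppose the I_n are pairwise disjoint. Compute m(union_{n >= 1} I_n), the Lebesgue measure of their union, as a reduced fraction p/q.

By countable additivity of the Lebesgue measure on pairwise disjoint measurable sets,
  m(union_{n >= 1} I_n) = sum_{n >= 1} m(I_n) = sum_{n >= 1} a * r^(n-1),
  with a = 5/4 and r = 2/7.
Since 0 < r = 2/7 < 1, the geometric series converges:
  sum_{n >= 1} a * r^(n-1) = a / (1 - r).
  = 5/4 / (1 - 2/7)
  = 5/4 / (5/7)
  = 7/4.

7/4


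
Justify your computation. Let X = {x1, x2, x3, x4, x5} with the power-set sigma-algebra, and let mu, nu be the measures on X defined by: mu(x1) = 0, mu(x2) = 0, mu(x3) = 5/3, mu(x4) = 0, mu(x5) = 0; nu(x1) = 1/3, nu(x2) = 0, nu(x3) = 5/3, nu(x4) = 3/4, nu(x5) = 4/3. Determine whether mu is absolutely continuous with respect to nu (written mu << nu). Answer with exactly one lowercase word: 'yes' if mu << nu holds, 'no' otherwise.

mu << nu means: every nu-null measurable set is also mu-null; equivalently, for every atom x, if nu({x}) = 0 then mu({x}) = 0.
Checking each atom:
  x1: nu = 1/3 > 0 -> no constraint.
  x2: nu = 0, mu = 0 -> consistent with mu << nu.
  x3: nu = 5/3 > 0 -> no constraint.
  x4: nu = 3/4 > 0 -> no constraint.
  x5: nu = 4/3 > 0 -> no constraint.
No atom violates the condition. Therefore mu << nu.

yes


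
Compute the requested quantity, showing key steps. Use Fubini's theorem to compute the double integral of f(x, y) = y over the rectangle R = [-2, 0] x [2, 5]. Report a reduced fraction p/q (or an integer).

f(x, y) is a tensor product of a function of x and a function of y, and both factors are bounded continuous (hence Lebesgue integrable) on the rectangle, so Fubini's theorem applies:
  integral_R f d(m x m) = (integral_a1^b1 1 dx) * (integral_a2^b2 y dy).
Inner integral in x: integral_{-2}^{0} 1 dx = (0^1 - (-2)^1)/1
  = 2.
Inner integral in y: integral_{2}^{5} y dy = (5^2 - 2^2)/2
  = 21/2.
Product: (2) * (21/2) = 21.

21


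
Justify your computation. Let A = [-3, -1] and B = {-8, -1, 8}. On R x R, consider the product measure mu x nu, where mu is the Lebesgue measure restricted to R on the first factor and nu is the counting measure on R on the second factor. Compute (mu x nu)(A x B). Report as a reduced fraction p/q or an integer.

For a measurable rectangle A x B, the product measure satisfies
  (mu x nu)(A x B) = mu(A) * nu(B).
  mu(A) = 2.
  nu(B) = 3.
  (mu x nu)(A x B) = 2 * 3 = 6.

6


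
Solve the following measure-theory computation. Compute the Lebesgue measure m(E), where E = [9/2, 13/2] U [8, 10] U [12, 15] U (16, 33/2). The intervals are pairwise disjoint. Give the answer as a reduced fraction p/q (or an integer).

For pairwise disjoint intervals, m(union_i I_i) = sum_i m(I_i),
and m is invariant under swapping open/closed endpoints (single points have measure 0).
So m(E) = sum_i (b_i - a_i).
  I_1 has length 13/2 - 9/2 = 2.
  I_2 has length 10 - 8 = 2.
  I_3 has length 15 - 12 = 3.
  I_4 has length 33/2 - 16 = 1/2.
Summing:
  m(E) = 2 + 2 + 3 + 1/2 = 15/2.

15/2


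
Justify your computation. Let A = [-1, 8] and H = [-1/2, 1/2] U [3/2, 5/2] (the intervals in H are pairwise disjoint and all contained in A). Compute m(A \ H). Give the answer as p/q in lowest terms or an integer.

The ambient interval has length m(A) = 8 - (-1) = 9.
Since the holes are disjoint and sit inside A, by finite additivity
  m(H) = sum_i (b_i - a_i), and m(A \ H) = m(A) - m(H).
Computing the hole measures:
  m(H_1) = 1/2 - (-1/2) = 1.
  m(H_2) = 5/2 - 3/2 = 1.
Summed: m(H) = 1 + 1 = 2.
So m(A \ H) = 9 - 2 = 7.

7


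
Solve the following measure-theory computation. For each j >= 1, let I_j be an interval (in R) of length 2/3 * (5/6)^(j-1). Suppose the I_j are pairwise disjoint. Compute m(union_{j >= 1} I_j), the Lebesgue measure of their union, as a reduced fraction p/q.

By countable additivity of the Lebesgue measure on pairwise disjoint measurable sets,
  m(union_{j >= 1} I_j) = sum_{j >= 1} m(I_j) = sum_{j >= 1} a * r^(j-1),
  with a = 2/3 and r = 5/6.
Since 0 < r = 5/6 < 1, the geometric series converges:
  sum_{j >= 1} a * r^(j-1) = a / (1 - r).
  = 2/3 / (1 - 5/6)
  = 2/3 / (1/6)
  = 4.

4


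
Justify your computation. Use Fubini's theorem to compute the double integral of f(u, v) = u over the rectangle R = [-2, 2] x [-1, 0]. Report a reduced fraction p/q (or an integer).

f(u, v) is a tensor product of a function of u and a function of v, and both factors are bounded continuous (hence Lebesgue integrable) on the rectangle, so Fubini's theorem applies:
  integral_R f d(m x m) = (integral_a1^b1 u du) * (integral_a2^b2 1 dv).
Inner integral in u: integral_{-2}^{2} u du = (2^2 - (-2)^2)/2
  = 0.
Inner integral in v: integral_{-1}^{0} 1 dv = (0^1 - (-1)^1)/1
  = 1.
Product: (0) * (1) = 0.

0


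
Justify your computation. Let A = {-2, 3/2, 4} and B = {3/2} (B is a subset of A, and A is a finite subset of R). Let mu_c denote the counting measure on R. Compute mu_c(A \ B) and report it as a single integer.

Counting measure assigns mu_c(E) = |E| (number of elements) when E is finite. For B subset A, A \ B is the set of elements of A not in B, so |A \ B| = |A| - |B|.
|A| = 3, |B| = 1, so mu_c(A \ B) = 3 - 1 = 2.

2


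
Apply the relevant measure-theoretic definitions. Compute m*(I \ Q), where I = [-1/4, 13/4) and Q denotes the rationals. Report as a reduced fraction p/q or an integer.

The interval I = [-1/4, 13/4) has m(I) = 13/4 - (-1/4) = 7/2 (endpoints are measure-zero, so open/closed/half-open agree). Write I = (I cap Q) u (I \ Q). The rationals in I are countable, so m*(I cap Q) = 0 (cover each rational by intervals whose total length is arbitrarily small). By countable subadditivity m*(I) <= m*(I cap Q) + m*(I \ Q), hence m*(I \ Q) >= m(I) = 7/2. The reverse inequality m*(I \ Q) <= m*(I) = 7/2 is trivial since (I \ Q) is a subset of I. Therefore m*(I \ Q) = 7/2.

7/2


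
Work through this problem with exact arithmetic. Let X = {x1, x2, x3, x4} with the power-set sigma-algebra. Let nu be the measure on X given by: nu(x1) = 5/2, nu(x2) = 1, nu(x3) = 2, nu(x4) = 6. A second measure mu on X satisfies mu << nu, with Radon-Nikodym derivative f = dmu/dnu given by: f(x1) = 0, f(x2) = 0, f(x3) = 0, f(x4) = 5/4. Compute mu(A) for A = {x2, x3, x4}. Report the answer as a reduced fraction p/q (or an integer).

By the defining property of the Radon-Nikodym derivative, for every measurable set A,
  mu(A) = integral_A f dnu.
Since nu is a discrete measure concentrated on the atoms of X, the integral over A reduces to the sum
  mu(A) = sum_{x in A} f(x) * nu({x}).
Computing each term:
  x2: f(x2) * nu(x2) = 0 * 1 = 0.
  x3: f(x3) * nu(x3) = 0 * 2 = 0.
  x4: f(x4) * nu(x4) = 5/4 * 6 = 15/2.
Summing: mu(A) = 0 + 0 + 15/2 = 15/2.

15/2


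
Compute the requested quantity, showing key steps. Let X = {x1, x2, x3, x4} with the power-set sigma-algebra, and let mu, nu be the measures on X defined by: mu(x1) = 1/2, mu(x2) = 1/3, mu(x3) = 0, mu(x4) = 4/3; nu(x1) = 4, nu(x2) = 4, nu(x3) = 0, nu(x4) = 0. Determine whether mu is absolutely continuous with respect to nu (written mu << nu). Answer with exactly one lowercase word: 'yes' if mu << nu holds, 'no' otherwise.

mu << nu means: every nu-null measurable set is also mu-null; equivalently, for every atom x, if nu({x}) = 0 then mu({x}) = 0.
Checking each atom:
  x1: nu = 4 > 0 -> no constraint.
  x2: nu = 4 > 0 -> no constraint.
  x3: nu = 0, mu = 0 -> consistent with mu << nu.
  x4: nu = 0, mu = 4/3 > 0 -> violates mu << nu.
The atom(s) x4 violate the condition (nu = 0 but mu > 0). Therefore mu is NOT absolutely continuous w.r.t. nu.

no


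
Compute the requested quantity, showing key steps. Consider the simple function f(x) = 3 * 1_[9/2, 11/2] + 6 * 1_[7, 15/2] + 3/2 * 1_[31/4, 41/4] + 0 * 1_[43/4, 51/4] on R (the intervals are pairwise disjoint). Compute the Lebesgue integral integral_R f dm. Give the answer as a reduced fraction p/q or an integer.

For a simple function f = sum_i c_i * 1_{A_i} with disjoint A_i,
  integral f dm = sum_i c_i * m(A_i).
Lengths of the A_i:
  m(A_1) = 11/2 - 9/2 = 1.
  m(A_2) = 15/2 - 7 = 1/2.
  m(A_3) = 41/4 - 31/4 = 5/2.
  m(A_4) = 51/4 - 43/4 = 2.
Contributions c_i * m(A_i):
  (3) * (1) = 3.
  (6) * (1/2) = 3.
  (3/2) * (5/2) = 15/4.
  (0) * (2) = 0.
Total: 3 + 3 + 15/4 + 0 = 39/4.

39/4


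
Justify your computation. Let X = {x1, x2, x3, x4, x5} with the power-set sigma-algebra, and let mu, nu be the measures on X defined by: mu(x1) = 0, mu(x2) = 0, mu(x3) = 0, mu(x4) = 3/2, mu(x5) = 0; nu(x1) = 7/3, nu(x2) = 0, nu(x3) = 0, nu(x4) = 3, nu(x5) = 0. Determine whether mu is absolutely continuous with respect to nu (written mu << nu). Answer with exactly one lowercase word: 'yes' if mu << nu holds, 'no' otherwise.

mu << nu means: every nu-null measurable set is also mu-null; equivalently, for every atom x, if nu({x}) = 0 then mu({x}) = 0.
Checking each atom:
  x1: nu = 7/3 > 0 -> no constraint.
  x2: nu = 0, mu = 0 -> consistent with mu << nu.
  x3: nu = 0, mu = 0 -> consistent with mu << nu.
  x4: nu = 3 > 0 -> no constraint.
  x5: nu = 0, mu = 0 -> consistent with mu << nu.
No atom violates the condition. Therefore mu << nu.

yes


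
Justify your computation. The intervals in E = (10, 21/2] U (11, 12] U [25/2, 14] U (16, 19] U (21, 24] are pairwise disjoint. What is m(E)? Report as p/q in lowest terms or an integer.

For pairwise disjoint intervals, m(union_i I_i) = sum_i m(I_i),
and m is invariant under swapping open/closed endpoints (single points have measure 0).
So m(E) = sum_i (b_i - a_i).
  I_1 has length 21/2 - 10 = 1/2.
  I_2 has length 12 - 11 = 1.
  I_3 has length 14 - 25/2 = 3/2.
  I_4 has length 19 - 16 = 3.
  I_5 has length 24 - 21 = 3.
Summing:
  m(E) = 1/2 + 1 + 3/2 + 3 + 3 = 9.

9


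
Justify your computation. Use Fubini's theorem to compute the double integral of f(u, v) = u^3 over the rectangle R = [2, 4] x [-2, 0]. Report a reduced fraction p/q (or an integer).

f(u, v) is a tensor product of a function of u and a function of v, and both factors are bounded continuous (hence Lebesgue integrable) on the rectangle, so Fubini's theorem applies:
  integral_R f d(m x m) = (integral_a1^b1 u^3 du) * (integral_a2^b2 1 dv).
Inner integral in u: integral_{2}^{4} u^3 du = (4^4 - 2^4)/4
  = 60.
Inner integral in v: integral_{-2}^{0} 1 dv = (0^1 - (-2)^1)/1
  = 2.
Product: (60) * (2) = 120.

120


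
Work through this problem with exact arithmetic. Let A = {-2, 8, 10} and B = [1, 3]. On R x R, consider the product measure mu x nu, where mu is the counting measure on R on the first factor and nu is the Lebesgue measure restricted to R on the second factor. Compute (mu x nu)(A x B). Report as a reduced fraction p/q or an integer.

For a measurable rectangle A x B, the product measure satisfies
  (mu x nu)(A x B) = mu(A) * nu(B).
  mu(A) = 3.
  nu(B) = 2.
  (mu x nu)(A x B) = 3 * 2 = 6.

6


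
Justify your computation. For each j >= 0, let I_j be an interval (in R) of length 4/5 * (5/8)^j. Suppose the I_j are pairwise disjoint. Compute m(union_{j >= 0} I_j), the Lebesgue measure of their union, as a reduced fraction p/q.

By countable additivity of the Lebesgue measure on pairwise disjoint measurable sets,
  m(union_{j >= 0} I_j) = sum_{j >= 0} m(I_j) = sum_{j >= 0} a * r^j,
  with a = 4/5 and r = 5/8.
Since 0 < r = 5/8 < 1, the geometric series converges:
  sum_{j >= 0} a * r^j = a / (1 - r).
  = 4/5 / (1 - 5/8)
  = 4/5 / (3/8)
  = 32/15.

32/15


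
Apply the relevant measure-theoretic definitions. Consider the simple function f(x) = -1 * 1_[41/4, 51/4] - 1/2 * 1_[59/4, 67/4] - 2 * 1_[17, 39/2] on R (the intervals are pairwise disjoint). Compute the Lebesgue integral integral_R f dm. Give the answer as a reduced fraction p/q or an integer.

For a simple function f = sum_i c_i * 1_{A_i} with disjoint A_i,
  integral f dm = sum_i c_i * m(A_i).
Lengths of the A_i:
  m(A_1) = 51/4 - 41/4 = 5/2.
  m(A_2) = 67/4 - 59/4 = 2.
  m(A_3) = 39/2 - 17 = 5/2.
Contributions c_i * m(A_i):
  (-1) * (5/2) = -5/2.
  (-1/2) * (2) = -1.
  (-2) * (5/2) = -5.
Total: -5/2 - 1 - 5 = -17/2.

-17/2


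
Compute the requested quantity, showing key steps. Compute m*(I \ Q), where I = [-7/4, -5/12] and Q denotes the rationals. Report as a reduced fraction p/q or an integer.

The interval I = [-7/4, -5/12] has m(I) = -5/12 - (-7/4) = 4/3 (endpoints are measure-zero, so open/closed/half-open agree). Write I = (I cap Q) u (I \ Q). The rationals in I are countable, so m*(I cap Q) = 0 (cover each rational by intervals whose total length is arbitrarily small). By countable subadditivity m*(I) <= m*(I cap Q) + m*(I \ Q), hence m*(I \ Q) >= m(I) = 4/3. The reverse inequality m*(I \ Q) <= m*(I) = 4/3 is trivial since (I \ Q) is a subset of I. Therefore m*(I \ Q) = 4/3.

4/3


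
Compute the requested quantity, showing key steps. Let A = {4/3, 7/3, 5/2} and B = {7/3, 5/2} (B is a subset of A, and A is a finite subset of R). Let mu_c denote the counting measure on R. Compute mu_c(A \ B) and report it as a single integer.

Counting measure assigns mu_c(E) = |E| (number of elements) when E is finite. For B subset A, A \ B is the set of elements of A not in B, so |A \ B| = |A| - |B|.
|A| = 3, |B| = 2, so mu_c(A \ B) = 3 - 2 = 1.

1


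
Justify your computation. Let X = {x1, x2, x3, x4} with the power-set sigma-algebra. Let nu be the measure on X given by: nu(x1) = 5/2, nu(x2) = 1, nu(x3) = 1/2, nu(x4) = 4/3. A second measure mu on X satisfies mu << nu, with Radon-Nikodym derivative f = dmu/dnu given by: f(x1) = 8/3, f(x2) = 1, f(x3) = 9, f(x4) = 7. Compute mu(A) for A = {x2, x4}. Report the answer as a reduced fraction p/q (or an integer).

By the defining property of the Radon-Nikodym derivative, for every measurable set A,
  mu(A) = integral_A f dnu.
Since nu is a discrete measure concentrated on the atoms of X, the integral over A reduces to the sum
  mu(A) = sum_{x in A} f(x) * nu({x}).
Computing each term:
  x2: f(x2) * nu(x2) = 1 * 1 = 1.
  x4: f(x4) * nu(x4) = 7 * 4/3 = 28/3.
Summing: mu(A) = 1 + 28/3 = 31/3.

31/3


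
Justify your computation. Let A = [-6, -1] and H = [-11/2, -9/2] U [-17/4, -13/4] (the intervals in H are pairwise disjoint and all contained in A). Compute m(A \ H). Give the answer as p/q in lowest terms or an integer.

The ambient interval has length m(A) = -1 - (-6) = 5.
Since the holes are disjoint and sit inside A, by finite additivity
  m(H) = sum_i (b_i - a_i), and m(A \ H) = m(A) - m(H).
Computing the hole measures:
  m(H_1) = -9/2 - (-11/2) = 1.
  m(H_2) = -13/4 - (-17/4) = 1.
Summed: m(H) = 1 + 1 = 2.
So m(A \ H) = 5 - 2 = 3.

3


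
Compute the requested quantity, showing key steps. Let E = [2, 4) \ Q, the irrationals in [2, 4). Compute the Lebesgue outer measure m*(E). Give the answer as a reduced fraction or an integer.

The interval I = [2, 4) has m(I) = 4 - 2 = 2 (endpoints are measure-zero, so open/closed/half-open agree). Write I = (I cap Q) u (I \ Q). The rationals in I are countable, so m*(I cap Q) = 0 (cover each rational by intervals whose total length is arbitrarily small). By countable subadditivity m*(I) <= m*(I cap Q) + m*(I \ Q), hence m*(I \ Q) >= m(I) = 2. The reverse inequality m*(I \ Q) <= m*(I) = 2 is trivial since (I \ Q) is a subset of I. Therefore m*(I \ Q) = 2.

2
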